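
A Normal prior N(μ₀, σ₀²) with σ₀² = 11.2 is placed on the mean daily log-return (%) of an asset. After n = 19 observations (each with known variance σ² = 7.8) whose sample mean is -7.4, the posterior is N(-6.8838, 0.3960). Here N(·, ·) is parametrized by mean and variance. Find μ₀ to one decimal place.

With known observation variance, the Normal–Normal posterior has precision τ_n = τ₀ + n/σ² and mean μ_n = (τ₀μ₀ + (n/σ²)x̄)/τ_n.
Here τ₀ = 1/11.2 = 0.089286 and τ_data = 19/7.8 = 2.435897, so τ_n = 2.525183.
Rearranging for μ₀: μ₀ = (μ_n·τ_n − τ_data·x̄)/τ₀ = (-6.8838·2.525183 − 2.435897·-7.4) / 0.089286 = 0.642783/0.089286 ≈ 7.2.

μ₀ = 7.2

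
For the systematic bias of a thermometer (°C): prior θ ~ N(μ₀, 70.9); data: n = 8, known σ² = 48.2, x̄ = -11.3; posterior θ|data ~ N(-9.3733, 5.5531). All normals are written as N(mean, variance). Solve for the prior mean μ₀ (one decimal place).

The posterior mean is a precision-weighted average: μ_n = (τ₀μ₀ + τ_data·x̄)/(τ₀+τ_data), with τ₀=1/σ₀² and τ_data=n/σ².
Here τ₀ = 1/70.9 = 0.014104 and τ_data = 8/48.2 = 0.165975, so τ_n = 0.180079.
Rearranging for μ₀: μ₀ = (μ_n·τ_n − τ_data·x̄)/τ₀ = (-9.3733·0.180079 − 0.165975·-11.3) / 0.014104 = 0.187583/0.014104 ≈ 13.3.

μ₀ = 13.3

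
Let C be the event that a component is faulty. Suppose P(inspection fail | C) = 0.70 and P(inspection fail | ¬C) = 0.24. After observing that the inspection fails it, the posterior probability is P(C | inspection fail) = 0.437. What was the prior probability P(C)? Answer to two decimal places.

Bayes' rule in odds form gives O(C|E) = O(C)·[P(E|C)/P(E|¬C)], hence O(C) = O(C|E)/LR.
Posterior odds = 0.437/(1−0.437) = 0.7762. LR = 0.70/0.24 = 2.9167.
Prior odds = 0.7762/2.9167 = 0.2661, so P(C) = 0.2661/(1+0.2661) ≈ 0.21.

P(C) = 0.21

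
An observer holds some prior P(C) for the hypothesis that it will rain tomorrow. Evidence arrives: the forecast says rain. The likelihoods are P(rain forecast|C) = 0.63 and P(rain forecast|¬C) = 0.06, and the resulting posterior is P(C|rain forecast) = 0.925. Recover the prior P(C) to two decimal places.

P(C) = 0.54

In odds form, posterior odds = prior odds × likelihood ratio, so prior odds = posterior odds ÷ LR.
Posterior odds = 0.925/(1−0.925) = 12.3333. LR = 0.63/0.06 = 10.5000.
Prior odds = 12.3333/10.5000 = 1.1746, so P(C) = 1.1746/(1+1.1746) ≈ 0.54.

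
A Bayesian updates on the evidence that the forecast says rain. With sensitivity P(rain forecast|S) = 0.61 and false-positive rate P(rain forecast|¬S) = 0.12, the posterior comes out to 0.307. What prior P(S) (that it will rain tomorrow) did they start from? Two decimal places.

In odds form, posterior odds = prior odds × likelihood ratio, so prior odds = posterior odds ÷ LR.
Posterior odds = 0.307/(1−0.307) = 0.4430. LR = 0.61/0.12 = 5.0833.
Prior odds = 0.4430/5.0833 = 0.0871, so P(S) = 0.0871/(1+0.0871) ≈ 0.08.

P(S) = 0.08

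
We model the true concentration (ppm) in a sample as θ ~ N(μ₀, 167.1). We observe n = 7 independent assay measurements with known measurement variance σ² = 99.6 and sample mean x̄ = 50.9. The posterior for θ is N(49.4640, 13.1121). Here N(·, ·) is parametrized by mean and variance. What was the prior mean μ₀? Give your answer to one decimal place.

The posterior mean is a precision-weighted average: μ_n = (τ₀μ₀ + τ_data·x̄)/(τ₀+τ_data), with τ₀=1/σ₀² and τ_data=n/σ².
Here τ₀ = 1/167.1 = 0.005984 and τ_data = 7/99.6 = 0.070281, so τ_n = 0.076265.
Rearranging for μ₀: μ₀ = (μ_n·τ_n − τ_data·x̄)/τ₀ = (49.4640·0.076265 − 0.070281·50.9) / 0.005984 = 0.195069/0.005984 ≈ 32.6.

μ₀ = 32.6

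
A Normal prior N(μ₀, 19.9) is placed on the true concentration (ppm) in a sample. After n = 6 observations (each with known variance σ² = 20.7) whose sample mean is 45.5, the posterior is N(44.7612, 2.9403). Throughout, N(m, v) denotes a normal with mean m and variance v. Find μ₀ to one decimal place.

μ₀ = 40.5

With known observation variance, the Normal–Normal posterior has precision τ_n = τ₀ + n/σ² and mean μ_n = (τ₀μ₀ + (n/σ²)x̄)/τ_n.
Here τ₀ = 1/19.9 = 0.050251 and τ_data = 6/20.7 = 0.289855, so τ_n = 0.340106.
Rearranging for μ₀: μ₀ = (μ_n·τ_n − τ_data·x̄)/τ₀ = (44.7612·0.340106 − 0.289855·45.5) / 0.050251 = 2.035150/0.050251 ≈ 40.5.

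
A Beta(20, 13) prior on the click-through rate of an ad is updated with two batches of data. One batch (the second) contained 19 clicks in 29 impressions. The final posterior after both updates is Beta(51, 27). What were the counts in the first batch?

12 clicks and 4 non-clicks

Sequential conjugate updates are equivalent to a single update on the pooled data, so total successes = posterior α − prior α and total failures = posterior β − prior β.
Total across both batches: 51−20=31 clicks, 27−13=14 non-clicks.
Subtract the second batch: 31−19=12 clicks and 14−10=4 non-clicks.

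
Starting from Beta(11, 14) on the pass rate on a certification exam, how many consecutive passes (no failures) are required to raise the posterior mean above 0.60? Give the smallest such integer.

k = 11

After k passes and 0 failures the posterior is Beta(11+k, 14), with mean (11+k)/(11+14+k).
Set (11+k)/(25+k) > 0.60 and solve: k > (0.60·25 − 11)/(1 − 0.60) = 10.000.
The smallest integer exceeding 10.000 is 11, and checking k=11: (22)/(36) = 0.6111 > 0.60.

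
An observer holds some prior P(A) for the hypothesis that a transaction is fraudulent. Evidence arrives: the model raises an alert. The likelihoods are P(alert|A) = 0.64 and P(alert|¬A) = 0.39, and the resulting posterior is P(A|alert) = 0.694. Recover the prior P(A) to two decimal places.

P(A) = 0.58

In odds form, posterior odds = prior odds × likelihood ratio, so prior odds = posterior odds ÷ LR.
Posterior odds = 0.694/(1−0.694) = 2.2680. LR = 0.64/0.39 = 1.6410.
Prior odds = 2.2680/1.6410 = 1.3821, so P(A) = 1.3821/(1+1.3821) ≈ 0.58.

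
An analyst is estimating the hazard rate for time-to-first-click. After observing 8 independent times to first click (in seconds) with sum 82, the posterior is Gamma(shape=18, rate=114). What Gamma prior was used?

For an exponential likelihood with a Gamma(α, β) prior on the rate, n observations with total T give posterior Gamma(α+n, β+T).
So α = 18 − 8 = 10 and β = 114 − 82 = 32.

Gamma(shape=10, rate=32)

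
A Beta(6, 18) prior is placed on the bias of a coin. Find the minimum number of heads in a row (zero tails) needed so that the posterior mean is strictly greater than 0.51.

After k heads and 0 tails the posterior is Beta(6+k, 18), with mean (6+k)/(6+18+k).
Set (6+k)/(24+k) > 0.51 and solve: k > (0.51·24 − 6)/(1 − 0.51) = 12.735.
The smallest integer exceeding 12.735 is 13.

k = 13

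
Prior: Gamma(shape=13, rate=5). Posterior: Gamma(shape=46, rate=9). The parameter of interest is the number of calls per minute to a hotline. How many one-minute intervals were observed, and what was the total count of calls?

Gamma–Poisson conjugacy: posterior shape = α + Σxᵢ, posterior rate = β + n.
Matching: Σxᵢ = 46 − 13 = 33 and n = 9 − 5 = 4.

n = 4 one-minute intervals with total 33 calls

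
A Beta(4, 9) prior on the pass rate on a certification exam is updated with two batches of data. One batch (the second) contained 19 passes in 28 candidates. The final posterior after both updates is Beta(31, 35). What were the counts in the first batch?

8 passes and 17 failures

Sequential conjugate updates are equivalent to a single update on the pooled data, so total successes = posterior α − prior α and total failures = posterior β − prior β.
Total across both batches: 31−4=27 passes, 35−9=26 failures.
Subtract the second batch: 27−19=8 passes and 26−9=17 failures.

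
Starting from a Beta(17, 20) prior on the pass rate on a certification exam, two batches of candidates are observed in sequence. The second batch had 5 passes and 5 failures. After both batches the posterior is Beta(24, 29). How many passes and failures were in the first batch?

Because Beta–binomial updating is additive in the counts, the combined data contributed (α_post−α_prior, β_post−β_prior) successes and failures.
Total across both batches: 24−17=7 passes, 29−20=9 failures.
Subtract the second batch: 7−5=2 passes and 9−5=4 failures.

2 passes and 4 failures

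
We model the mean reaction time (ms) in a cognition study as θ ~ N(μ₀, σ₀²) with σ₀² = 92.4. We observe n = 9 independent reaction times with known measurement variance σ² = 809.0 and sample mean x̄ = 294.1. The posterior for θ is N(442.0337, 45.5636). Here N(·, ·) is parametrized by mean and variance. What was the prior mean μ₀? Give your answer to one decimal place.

μ₀ = 594.1

With known observation variance, the Normal–Normal posterior has precision τ_n = τ₀ + n/σ² and mean μ_n = (τ₀μ₀ + (n/σ²)x̄)/τ_n.
Here τ₀ = 1/92.4 = 0.010823 and τ_data = 9/809.0 = 0.011125, so τ_n = 0.021948.
Rearranging for μ₀: μ₀ = (μ_n·τ_n − τ_data·x̄)/τ₀ = (442.0337·0.021948 − 0.011125·294.1) / 0.010823 = 6.429893/0.010823 ≈ 594.1.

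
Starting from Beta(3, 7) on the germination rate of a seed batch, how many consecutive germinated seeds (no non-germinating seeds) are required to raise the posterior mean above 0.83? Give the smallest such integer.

After k germinated seeds and 0 non-germinating seeds the posterior is Beta(3+k, 7), with mean (3+k)/(3+7+k).
Set (3+k)/(10+k) > 0.83 and solve: k > (0.83·10 − 3)/(1 − 0.83) = 31.176.
The smallest integer exceeding 31.176 is 32.

k = 32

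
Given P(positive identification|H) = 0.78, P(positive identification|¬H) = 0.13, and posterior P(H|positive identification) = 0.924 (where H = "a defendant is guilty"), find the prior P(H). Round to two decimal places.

P(H) = 0.67

In odds form, posterior odds = prior odds × likelihood ratio, so prior odds = posterior odds ÷ LR.
Posterior odds = 0.924/(1−0.924) = 12.1579. LR = 0.78/0.13 = 6.0000.
Prior odds = 12.1579/6.0000 = 2.0263, so P(H) = 2.0263/(1+2.0263) ≈ 0.67.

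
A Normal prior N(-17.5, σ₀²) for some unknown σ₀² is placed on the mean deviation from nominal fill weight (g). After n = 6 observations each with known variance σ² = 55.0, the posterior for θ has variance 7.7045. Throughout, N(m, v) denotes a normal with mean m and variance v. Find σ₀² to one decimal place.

Posterior precision equals prior precision plus data precision: 1/σ_n² = 1/σ₀² + n/σ².
So 1/σ₀² = 1/7.7045 − 6/55.0 = 0.129794 − 0.109091 = 0.020703.
Hence σ₀² = 1/0.020703 ≈ 48.3.

σ₀² = 48.3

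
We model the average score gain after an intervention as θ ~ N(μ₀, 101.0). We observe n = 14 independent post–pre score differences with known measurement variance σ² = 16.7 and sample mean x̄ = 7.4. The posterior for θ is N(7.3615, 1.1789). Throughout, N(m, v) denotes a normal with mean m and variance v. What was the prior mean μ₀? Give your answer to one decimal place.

μ₀ = 4.1

The posterior mean is a precision-weighted average: μ_n = (τ₀μ₀ + τ_data·x̄)/(τ₀+τ_data), with τ₀=1/σ₀² and τ_data=n/σ².
Here τ₀ = 1/101.0 = 0.009901 and τ_data = 14/16.7 = 0.838323, so τ_n = 0.848224.
Rearranging for μ₀: μ₀ = (μ_n·τ_n − τ_data·x̄)/τ₀ = (7.3615·0.848224 − 0.838323·7.4) / 0.009901 = 0.040611/0.009901 ≈ 4.1.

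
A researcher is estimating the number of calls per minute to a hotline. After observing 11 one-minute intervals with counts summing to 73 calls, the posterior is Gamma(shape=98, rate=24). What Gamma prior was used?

Gamma(shape=25, rate=13)

Gamma–Poisson conjugacy: posterior shape = α + Σxᵢ, posterior rate = β + n.
So α = 98 − 73 = 25 and β = 24 − 11 = 13.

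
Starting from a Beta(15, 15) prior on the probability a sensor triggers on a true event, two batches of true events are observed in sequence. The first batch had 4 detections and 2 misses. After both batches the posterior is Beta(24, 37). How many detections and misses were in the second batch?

Because Beta–binomial updating is additive in the counts, the combined data contributed (α_post−α_prior, β_post−β_prior) successes and failures.
Total across both batches: 24−15=9 detections, 37−15=22 misses.
Subtract the first batch: 9−4=5 detections and 22−2=20 misses.

5 detections and 20 misses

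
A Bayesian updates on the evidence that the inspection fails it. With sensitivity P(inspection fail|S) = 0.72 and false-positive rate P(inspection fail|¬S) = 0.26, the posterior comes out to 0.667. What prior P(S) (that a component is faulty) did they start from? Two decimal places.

In odds form, posterior odds = prior odds × likelihood ratio, so prior odds = posterior odds ÷ LR.
Posterior odds = 0.667/(1−0.667) = 2.0030. LR = 0.72/0.26 = 2.7692.
Prior odds = 2.0030/2.7692 = 0.7233, so P(S) = 0.7233/(1+0.7233) ≈ 0.42.

P(S) = 0.42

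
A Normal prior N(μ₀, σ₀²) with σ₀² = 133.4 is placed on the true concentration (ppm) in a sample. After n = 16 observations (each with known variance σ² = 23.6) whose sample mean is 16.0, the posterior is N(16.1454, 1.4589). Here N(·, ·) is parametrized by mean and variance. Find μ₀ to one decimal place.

μ₀ = 29.3

The posterior mean is a precision-weighted average: μ_n = (τ₀μ₀ + τ_data·x̄)/(τ₀+τ_data), with τ₀=1/σ₀² and τ_data=n/σ².
Here τ₀ = 1/133.4 = 0.007496 and τ_data = 16/23.6 = 0.677966, so τ_n = 0.685462.
Rearranging for μ₀: μ₀ = (μ_n·τ_n − τ_data·x̄)/τ₀ = (16.1454·0.685462 − 0.677966·16.0) / 0.007496 = 0.219602/0.007496 ≈ 29.3.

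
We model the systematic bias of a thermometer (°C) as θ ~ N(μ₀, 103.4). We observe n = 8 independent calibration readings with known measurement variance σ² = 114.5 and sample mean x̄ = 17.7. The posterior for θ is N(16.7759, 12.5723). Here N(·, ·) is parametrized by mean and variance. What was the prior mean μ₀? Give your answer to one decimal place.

μ₀ = 10.1

With known observation variance, the Normal–Normal posterior has precision τ_n = τ₀ + n/σ² and mean μ_n = (τ₀μ₀ + (n/σ²)x̄)/τ_n.
Here τ₀ = 1/103.4 = 0.009671 and τ_data = 8/114.5 = 0.069869, so τ_n = 0.079540.
Rearranging for μ₀: μ₀ = (μ_n·τ_n − τ_data·x̄)/τ₀ = (16.7759·0.079540 − 0.069869·17.7) / 0.009671 = 0.097674/0.009671 ≈ 10.1.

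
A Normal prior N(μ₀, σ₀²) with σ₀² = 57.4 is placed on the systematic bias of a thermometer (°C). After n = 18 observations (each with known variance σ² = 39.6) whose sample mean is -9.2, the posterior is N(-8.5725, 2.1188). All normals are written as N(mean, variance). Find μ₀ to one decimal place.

With known observation variance, the Normal–Normal posterior has precision τ_n = τ₀ + n/σ² and mean μ_n = (τ₀μ₀ + (n/σ²)x̄)/τ_n.
Here τ₀ = 1/57.4 = 0.017422 and τ_data = 18/39.6 = 0.454545, so τ_n = 0.471967.
Rearranging for μ₀: μ₀ = (μ_n·τ_n − τ_data·x̄)/τ₀ = (-8.5725·0.471967 − 0.454545·-9.2) / 0.017422 = 0.135877/0.017422 ≈ 7.8.

μ₀ = 7.8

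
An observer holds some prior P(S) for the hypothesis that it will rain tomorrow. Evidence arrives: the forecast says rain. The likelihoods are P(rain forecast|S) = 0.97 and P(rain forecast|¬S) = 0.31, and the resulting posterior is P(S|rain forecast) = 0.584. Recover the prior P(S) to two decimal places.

P(S) = 0.31

In odds form, posterior odds = prior odds × likelihood ratio, so prior odds = posterior odds ÷ LR.
Posterior odds = 0.584/(1−0.584) = 1.4038. LR = 0.97/0.31 = 3.1290.
Prior odds = 1.4038/3.1290 = 0.4486, so P(S) = 0.4486/(1+0.4486) ≈ 0.31.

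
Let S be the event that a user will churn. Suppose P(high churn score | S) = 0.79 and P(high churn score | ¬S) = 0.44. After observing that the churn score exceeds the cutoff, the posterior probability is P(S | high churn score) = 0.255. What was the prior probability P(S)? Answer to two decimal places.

Bayes' rule in odds form gives O(S|E) = O(S)·[P(E|S)/P(E|¬S)], hence O(S) = O(S|E)/LR.
Posterior odds = 0.255/(1−0.255) = 0.3423. LR = 0.79/0.44 = 1.7955.
Prior odds = 0.3423/1.7955 = 0.1906, so P(S) = 0.1906/(1+0.1906) ≈ 0.16.

P(S) = 0.16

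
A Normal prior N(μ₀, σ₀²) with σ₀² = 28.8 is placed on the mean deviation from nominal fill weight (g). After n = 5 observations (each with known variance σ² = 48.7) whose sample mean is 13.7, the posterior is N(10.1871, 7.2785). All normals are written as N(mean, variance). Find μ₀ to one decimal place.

μ₀ = -0.2

With known observation variance, the Normal–Normal posterior has precision τ_n = τ₀ + n/σ² and mean μ_n = (τ₀μ₀ + (n/σ²)x̄)/τ_n.
Here τ₀ = 1/28.8 = 0.034722 and τ_data = 5/48.7 = 0.102669, so τ_n = 0.137391.
Rearranging for μ₀: μ₀ = (μ_n·τ_n − τ_data·x̄)/τ₀ = (10.1871·0.137391 − 0.102669·13.7) / 0.034722 = -0.006949/0.034722 ≈ -0.2.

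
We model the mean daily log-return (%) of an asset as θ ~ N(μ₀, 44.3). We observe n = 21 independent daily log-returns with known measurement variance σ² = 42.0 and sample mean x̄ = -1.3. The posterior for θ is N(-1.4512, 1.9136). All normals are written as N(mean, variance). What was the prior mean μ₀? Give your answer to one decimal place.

The posterior mean is a precision-weighted average: μ_n = (τ₀μ₀ + τ_data·x̄)/(τ₀+τ_data), with τ₀=1/σ₀² and τ_data=n/σ².
Here τ₀ = 1/44.3 = 0.022573 and τ_data = 21/42.0 = 0.500000, so τ_n = 0.522573.
Rearranging for μ₀: μ₀ = (μ_n·τ_n − τ_data·x̄)/τ₀ = (-1.4512·0.522573 − 0.500000·-1.3) / 0.022573 = -0.108358/0.022573 ≈ -4.8.

μ₀ = -4.8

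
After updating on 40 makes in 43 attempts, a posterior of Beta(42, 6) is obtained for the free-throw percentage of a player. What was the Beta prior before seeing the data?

Beta(2, 3)

Under Beta–binomial conjugacy the posterior parameters are (α+s, β+f).
So α = 42 − 40 = 2 and β = 6 − 3 = 3.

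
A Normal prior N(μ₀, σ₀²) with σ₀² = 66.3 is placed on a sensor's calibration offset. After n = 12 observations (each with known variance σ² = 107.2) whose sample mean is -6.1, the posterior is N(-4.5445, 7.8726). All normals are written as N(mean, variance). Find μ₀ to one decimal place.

μ₀ = 7.0

With known observation variance, the Normal–Normal posterior has precision τ_n = τ₀ + n/σ² and mean μ_n = (τ₀μ₀ + (n/σ²)x̄)/τ_n.
Here τ₀ = 1/66.3 = 0.015083 and τ_data = 12/107.2 = 0.111940, so τ_n = 0.127023.
Rearranging for μ₀: μ₀ = (μ_n·τ_n − τ_data·x̄)/τ₀ = (-4.5445·0.127023 − 0.111940·-6.1) / 0.015083 = 0.105578/0.015083 ≈ 7.0.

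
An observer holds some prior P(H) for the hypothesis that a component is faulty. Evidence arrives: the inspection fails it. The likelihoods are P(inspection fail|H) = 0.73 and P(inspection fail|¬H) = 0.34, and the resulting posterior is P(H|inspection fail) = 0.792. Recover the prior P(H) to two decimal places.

Bayes' rule in odds form gives O(H|E) = O(H)·[P(E|H)/P(E|¬H)], hence O(H) = O(H|E)/LR.
Posterior odds = 0.792/(1−0.792) = 3.8077. LR = 0.73/0.34 = 2.1471.
Prior odds = 3.8077/2.1471 = 1.7734, so P(H) = 1.7734/(1+1.7734) ≈ 0.64.

P(H) = 0.64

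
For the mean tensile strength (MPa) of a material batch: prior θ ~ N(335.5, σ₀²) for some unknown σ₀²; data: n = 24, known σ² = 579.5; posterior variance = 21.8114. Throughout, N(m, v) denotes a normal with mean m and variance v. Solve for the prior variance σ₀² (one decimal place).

For the Normal–Normal model with known σ², precisions add: τ_n = τ₀ + n/σ².
So 1/σ₀² = 1/21.8114 − 24/579.5 = 0.045848 − 0.041415 = 0.004433.
Hence σ₀² = 1/0.004433 ≈ 225.6.

σ₀² = 225.6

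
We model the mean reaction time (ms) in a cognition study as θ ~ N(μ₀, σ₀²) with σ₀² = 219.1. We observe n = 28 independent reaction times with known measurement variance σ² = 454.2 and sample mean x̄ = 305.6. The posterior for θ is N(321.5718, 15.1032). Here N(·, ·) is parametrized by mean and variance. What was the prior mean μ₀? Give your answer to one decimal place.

With known observation variance, the Normal–Normal posterior has precision τ_n = τ₀ + n/σ² and mean μ_n = (τ₀μ₀ + (n/σ²)x̄)/τ_n.
Here τ₀ = 1/219.1 = 0.004564 and τ_data = 28/454.2 = 0.061647, so τ_n = 0.066211.
Rearranging for μ₀: μ₀ = (μ_n·τ_n − τ_data·x̄)/τ₀ = (321.5718·0.066211 − 0.061647·305.6) / 0.004564 = 2.452267/0.004564 ≈ 537.3.

μ₀ = 537.3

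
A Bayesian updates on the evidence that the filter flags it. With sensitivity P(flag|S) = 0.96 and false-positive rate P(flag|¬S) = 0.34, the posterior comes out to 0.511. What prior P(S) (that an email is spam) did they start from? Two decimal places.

In odds form, posterior odds = prior odds × likelihood ratio, so prior odds = posterior odds ÷ LR.
Posterior odds = 0.511/(1−0.511) = 1.0450. LR = 0.96/0.34 = 2.8235.
Prior odds = 1.0450/2.8235 = 0.3701, so P(S) = 0.3701/(1+0.3701) ≈ 0.27.

P(S) = 0.27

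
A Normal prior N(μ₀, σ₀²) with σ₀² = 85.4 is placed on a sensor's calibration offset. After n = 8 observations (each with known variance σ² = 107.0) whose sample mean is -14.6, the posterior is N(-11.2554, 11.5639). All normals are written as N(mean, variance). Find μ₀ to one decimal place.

The posterior mean is a precision-weighted average: μ_n = (τ₀μ₀ + τ_data·x̄)/(τ₀+τ_data), with τ₀=1/σ₀² and τ_data=n/σ².
Here τ₀ = 1/85.4 = 0.011710 and τ_data = 8/107.0 = 0.074766, so τ_n = 0.086476.
Rearranging for μ₀: μ₀ = (μ_n·τ_n − τ_data·x̄)/τ₀ = (-11.2554·0.086476 − 0.074766·-14.6) / 0.011710 = 0.118262/0.011710 ≈ 10.1.

μ₀ = 10.1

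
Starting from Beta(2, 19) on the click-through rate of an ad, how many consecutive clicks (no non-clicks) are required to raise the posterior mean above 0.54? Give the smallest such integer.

k = 21

After k clicks and 0 non-clicks the posterior is Beta(2+k, 19), with mean (2+k)/(2+19+k).
Set (2+k)/(21+k) > 0.54 and solve: k > (0.54·21 − 2)/(1 − 0.54) = 20.304.
The smallest integer exceeding 20.304 is 21.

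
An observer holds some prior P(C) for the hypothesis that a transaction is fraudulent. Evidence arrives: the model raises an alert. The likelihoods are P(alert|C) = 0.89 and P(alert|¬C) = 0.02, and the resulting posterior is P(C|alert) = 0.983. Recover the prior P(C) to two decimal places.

In odds form, posterior odds = prior odds × likelihood ratio, so prior odds = posterior odds ÷ LR.
Posterior odds = 0.983/(1−0.983) = 57.8235. LR = 0.89/0.02 = 44.5000.
Prior odds = 57.8235/44.5000 = 1.2994, so P(C) = 1.2994/(1+1.2994) ≈ 0.57.

P(C) = 0.57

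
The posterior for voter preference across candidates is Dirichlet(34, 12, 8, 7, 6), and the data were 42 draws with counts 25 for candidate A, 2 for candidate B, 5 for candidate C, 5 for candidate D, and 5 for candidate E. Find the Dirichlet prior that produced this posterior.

For a Dirichlet(α) prior with multinomial counts c, the posterior is Dirichlet(α + c) componentwise.
Subtract each count from the matching posterior parameter: 34−25=9, 12−2=10, 8−5=3, 7−5=2, 6−5=1.

Dirichlet(9, 10, 3, 2, 1)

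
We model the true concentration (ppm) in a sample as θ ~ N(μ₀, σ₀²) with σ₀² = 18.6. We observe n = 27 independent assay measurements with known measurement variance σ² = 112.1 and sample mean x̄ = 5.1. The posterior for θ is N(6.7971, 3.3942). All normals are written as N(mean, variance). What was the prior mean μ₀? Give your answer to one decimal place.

μ₀ = 14.4

With known observation variance, the Normal–Normal posterior has precision τ_n = τ₀ + n/σ² and mean μ_n = (τ₀μ₀ + (n/σ²)x̄)/τ_n.
Here τ₀ = 1/18.6 = 0.053763 and τ_data = 27/112.1 = 0.240856, so τ_n = 0.294619.
Rearranging for μ₀: μ₀ = (μ_n·τ_n − τ_data·x̄)/τ₀ = (6.7971·0.294619 − 0.240856·5.1) / 0.053763 = 0.774189/0.053763 ≈ 14.4.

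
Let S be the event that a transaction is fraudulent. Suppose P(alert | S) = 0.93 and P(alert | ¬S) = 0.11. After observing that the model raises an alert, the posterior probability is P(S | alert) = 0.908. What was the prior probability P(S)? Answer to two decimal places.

In odds form, posterior odds = prior odds × likelihood ratio, so prior odds = posterior odds ÷ LR.
Posterior odds = 0.908/(1−0.908) = 9.8696. LR = 0.93/0.11 = 8.4545.
Prior odds = 9.8696/8.4545 = 1.1674, so P(S) = 1.1674/(1+1.1674) ≈ 0.54.

P(S) = 0.54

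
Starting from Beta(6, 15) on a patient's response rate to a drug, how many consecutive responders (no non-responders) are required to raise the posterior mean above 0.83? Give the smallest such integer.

After k responders and 0 non-responders the posterior is Beta(6+k, 15), with mean (6+k)/(6+15+k).
Set (6+k)/(21+k) > 0.83 and solve: k > (0.83·21 − 6)/(1 − 0.83) = 67.235.
The smallest integer exceeding 67.235 is 68.

k = 68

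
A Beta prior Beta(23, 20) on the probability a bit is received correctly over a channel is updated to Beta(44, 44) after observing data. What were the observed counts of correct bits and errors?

Under Beta–binomial conjugacy the posterior parameters are (a+s, b+f).
So s = 44 − 23 = 21 and f = 44 − 20 = 24.

21 correct bits and 24 errors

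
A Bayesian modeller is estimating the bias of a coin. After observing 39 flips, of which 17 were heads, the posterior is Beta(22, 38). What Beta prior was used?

Under Beta–binomial conjugacy the posterior parameters are (α+s, β+f).
Subtract the data counts: 22−17=5, 38−22=16.

Beta(5, 16)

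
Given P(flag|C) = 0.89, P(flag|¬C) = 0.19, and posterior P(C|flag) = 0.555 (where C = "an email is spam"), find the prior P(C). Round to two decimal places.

P(C) = 0.21

In odds form, posterior odds = prior odds × likelihood ratio, so prior odds = posterior odds ÷ LR.
Posterior odds = 0.555/(1−0.555) = 1.2472. LR = 0.89/0.19 = 4.6842.
Prior odds = 1.2472/4.6842 = 0.2663, so P(C) = 0.2663/(1+0.2663) ≈ 0.21.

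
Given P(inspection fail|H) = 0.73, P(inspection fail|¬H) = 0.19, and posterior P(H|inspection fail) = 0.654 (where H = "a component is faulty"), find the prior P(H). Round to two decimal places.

In odds form, posterior odds = prior odds × likelihood ratio, so prior odds = posterior odds ÷ LR.
Posterior odds = 0.654/(1−0.654) = 1.8902. LR = 0.73/0.19 = 3.8421.
Prior odds = 1.8902/3.8421 = 0.4920, so P(H) = 0.4920/(1+0.4920) ≈ 0.33.

P(H) = 0.33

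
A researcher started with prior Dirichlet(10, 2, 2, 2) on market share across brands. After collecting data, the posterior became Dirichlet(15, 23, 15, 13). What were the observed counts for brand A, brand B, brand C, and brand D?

counts (5, 21, 13, 11)

For a Dirichlet(α) prior with multinomial counts c, the posterior is Dirichlet(α + c) componentwise.
Counts are posterior − prior componentwise: 15−10=5, 23−2=21, 15−2=13, 13−2=11.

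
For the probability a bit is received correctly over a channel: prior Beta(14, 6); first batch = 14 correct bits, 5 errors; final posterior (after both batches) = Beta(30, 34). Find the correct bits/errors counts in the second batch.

2 correct bits and 23 errors

Sequential conjugate updates are equivalent to a single update on the pooled data, so total successes = posterior α − prior α and total failures = posterior β − prior β.
Total across both batches: 30−14=16 correct bits, 34−6=28 errors.
Subtract the first batch: 16−14=2 correct bits and 28−5=23 errors.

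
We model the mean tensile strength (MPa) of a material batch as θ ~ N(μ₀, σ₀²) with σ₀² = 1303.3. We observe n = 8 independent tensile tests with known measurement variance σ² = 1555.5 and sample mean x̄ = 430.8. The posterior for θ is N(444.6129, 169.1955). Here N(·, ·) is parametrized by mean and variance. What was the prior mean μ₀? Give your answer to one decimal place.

With known observation variance, the Normal–Normal posterior has precision τ_n = τ₀ + n/σ² and mean μ_n = (τ₀μ₀ + (n/σ²)x̄)/τ_n.
Here τ₀ = 1/1303.3 = 0.000767 and τ_data = 8/1555.5 = 0.005143, so τ_n = 0.005910.
Rearranging for μ₀: μ₀ = (μ_n·τ_n − τ_data·x̄)/τ₀ = (444.6129·0.005910 − 0.005143·430.8) / 0.000767 = 0.412058/0.000767 ≈ 537.2.

μ₀ = 537.2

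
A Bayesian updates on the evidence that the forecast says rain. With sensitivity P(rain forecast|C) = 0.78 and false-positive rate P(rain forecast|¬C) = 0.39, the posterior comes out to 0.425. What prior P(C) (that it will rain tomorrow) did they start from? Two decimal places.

Bayes' rule in odds form gives O(C|E) = O(C)·[P(E|C)/P(E|¬C)], hence O(C) = O(C|E)/LR.
Posterior odds = 0.425/(1−0.425) = 0.7391. LR = 0.78/0.39 = 2.0000.
Prior odds = 0.7391/2.0000 = 0.3695, so P(C) = 0.3695/(1+0.3695) ≈ 0.27.

P(C) = 0.27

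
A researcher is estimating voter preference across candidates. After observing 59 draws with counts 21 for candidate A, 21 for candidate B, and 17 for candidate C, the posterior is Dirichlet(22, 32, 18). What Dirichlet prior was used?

Dirichlet(1, 11, 1)

For a Dirichlet(α) prior with multinomial counts c, the posterior is Dirichlet(α + c) componentwise.
Subtract each count from the matching posterior parameter: 22−21=1, 32−21=11, 18−17=1.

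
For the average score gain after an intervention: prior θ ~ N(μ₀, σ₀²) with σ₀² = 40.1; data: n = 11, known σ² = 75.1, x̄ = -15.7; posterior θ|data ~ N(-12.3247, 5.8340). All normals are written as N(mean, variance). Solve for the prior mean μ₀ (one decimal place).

μ₀ = 7.5

With known observation variance, the Normal–Normal posterior has precision τ_n = τ₀ + n/σ² and mean μ_n = (τ₀μ₀ + (n/σ²)x̄)/τ_n.
Here τ₀ = 1/40.1 = 0.024938 and τ_data = 11/75.1 = 0.146471, so τ_n = 0.171409.
Rearranging for μ₀: μ₀ = (μ_n·τ_n − τ_data·x̄)/τ₀ = (-12.3247·0.171409 − 0.146471·-15.7) / 0.024938 = 0.187030/0.024938 ≈ 7.5.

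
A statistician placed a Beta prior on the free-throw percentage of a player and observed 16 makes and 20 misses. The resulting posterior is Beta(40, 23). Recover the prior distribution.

Beta is conjugate to the binomial likelihood: posterior = Beta(a+s, b+f).
So a = 40 − 16 = 24 and b = 23 − 20 = 3.

Beta(24, 3)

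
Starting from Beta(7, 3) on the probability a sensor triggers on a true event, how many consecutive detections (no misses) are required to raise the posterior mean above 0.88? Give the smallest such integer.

k = 16

After k detections and 0 misses the posterior is Beta(7+k, 3), with mean (7+k)/(7+3+k).
Set (7+k)/(10+k) > 0.88 and solve: k > (0.88·10 − 7)/(1 − 0.88) = 15.000.
The smallest integer exceeding 15.000 is 16, and checking k=16: (23)/(26) = 0.8846 > 0.88.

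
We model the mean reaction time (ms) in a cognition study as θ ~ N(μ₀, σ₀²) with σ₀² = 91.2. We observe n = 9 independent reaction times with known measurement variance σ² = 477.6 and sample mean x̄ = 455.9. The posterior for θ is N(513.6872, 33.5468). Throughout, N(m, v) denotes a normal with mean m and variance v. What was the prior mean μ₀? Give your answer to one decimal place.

With known observation variance, the Normal–Normal posterior has precision τ_n = τ₀ + n/σ² and mean μ_n = (τ₀μ₀ + (n/σ²)x̄)/τ_n.
Here τ₀ = 1/91.2 = 0.010965 and τ_data = 9/477.6 = 0.018844, so τ_n = 0.029809.
Rearranging for μ₀: μ₀ = (μ_n·τ_n − τ_data·x̄)/τ₀ = (513.6872·0.029809 − 0.018844·455.9) / 0.010965 = 6.721522/0.010965 ≈ 613.0.

μ₀ = 613.0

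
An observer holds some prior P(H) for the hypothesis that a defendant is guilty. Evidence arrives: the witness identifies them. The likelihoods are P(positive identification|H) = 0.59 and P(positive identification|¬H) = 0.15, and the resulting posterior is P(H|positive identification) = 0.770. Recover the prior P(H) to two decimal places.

P(H) = 0.46

Bayes' rule in odds form gives O(H|E) = O(H)·[P(E|H)/P(E|¬H)], hence O(H) = O(H|E)/LR.
Posterior odds = 0.770/(1−0.770) = 3.3478. LR = 0.59/0.15 = 3.9333.
Prior odds = 3.3478/3.9333 = 0.8511, so P(H) = 0.8511/(1+0.8511) ≈ 0.46.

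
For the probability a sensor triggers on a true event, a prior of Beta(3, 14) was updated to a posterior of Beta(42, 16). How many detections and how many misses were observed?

39 detections and 2 misses

Beta is conjugate to the binomial likelihood: posterior = Beta(α+s, β+f).
So s = 42 − 3 = 39 and f = 16 − 14 = 2.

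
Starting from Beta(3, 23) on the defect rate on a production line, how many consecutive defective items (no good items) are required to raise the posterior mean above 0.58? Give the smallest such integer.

After k defective items and 0 good items the posterior is Beta(3+k, 23), with mean (3+k)/(3+23+k).
Set (3+k)/(26+k) > 0.58 and solve: k > (0.58·26 − 3)/(1 − 0.58) = 28.762.
The smallest integer exceeding 28.762 is 29.

k = 29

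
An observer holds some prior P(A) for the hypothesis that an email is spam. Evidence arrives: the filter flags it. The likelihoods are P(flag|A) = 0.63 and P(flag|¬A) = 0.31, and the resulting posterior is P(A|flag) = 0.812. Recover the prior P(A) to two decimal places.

In odds form, posterior odds = prior odds × likelihood ratio, so prior odds = posterior odds ÷ LR.
Posterior odds = 0.812/(1−0.812) = 4.3191. LR = 0.63/0.31 = 2.0323.
Prior odds = 4.3191/2.0323 = 2.1252, so P(A) = 2.1252/(1+2.1252) ≈ 0.68.

P(A) = 0.68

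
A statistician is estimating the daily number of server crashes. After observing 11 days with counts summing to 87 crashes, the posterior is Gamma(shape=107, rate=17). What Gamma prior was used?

A Gamma(α, β) prior (rate parametrization) on a Poisson rate with n observations summing to S gives posterior Gamma(α+S, β+n).
So α = 107 − 87 = 20 and β = 17 − 11 = 6.

Gamma(shape=20, rate=6)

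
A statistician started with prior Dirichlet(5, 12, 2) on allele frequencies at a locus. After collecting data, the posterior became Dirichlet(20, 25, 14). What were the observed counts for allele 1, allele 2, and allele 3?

For a Dirichlet(α) prior with multinomial counts c, the posterior is Dirichlet(α + c) componentwise.
Counts are posterior − prior componentwise: 20−5=15, 25−12=13, 14−2=12.

counts (15, 13, 12)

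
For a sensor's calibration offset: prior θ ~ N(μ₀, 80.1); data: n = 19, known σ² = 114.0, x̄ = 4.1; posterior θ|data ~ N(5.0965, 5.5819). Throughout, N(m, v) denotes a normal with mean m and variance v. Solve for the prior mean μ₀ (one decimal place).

μ₀ = 18.4

The posterior mean is a precision-weighted average: μ_n = (τ₀μ₀ + τ_data·x̄)/(τ₀+τ_data), with τ₀=1/σ₀² and τ_data=n/σ².
Here τ₀ = 1/80.1 = 0.012484 and τ_data = 19/114.0 = 0.166667, so τ_n = 0.179151.
Rearranging for μ₀: μ₀ = (μ_n·τ_n − τ_data·x̄)/τ₀ = (5.0965·0.179151 − 0.166667·4.1) / 0.012484 = 0.229708/0.012484 ≈ 18.4.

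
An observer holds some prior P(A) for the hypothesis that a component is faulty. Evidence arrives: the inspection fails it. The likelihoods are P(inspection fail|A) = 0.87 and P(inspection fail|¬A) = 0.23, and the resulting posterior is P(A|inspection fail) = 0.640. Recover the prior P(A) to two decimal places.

In odds form, posterior odds = prior odds × likelihood ratio, so prior odds = posterior odds ÷ LR.
Posterior odds = 0.640/(1−0.640) = 1.7778. LR = 0.87/0.23 = 3.7826.
Prior odds = 1.7778/3.7826 = 0.4700, so P(A) = 0.4700/(1+0.4700) ≈ 0.32.

P(A) = 0.32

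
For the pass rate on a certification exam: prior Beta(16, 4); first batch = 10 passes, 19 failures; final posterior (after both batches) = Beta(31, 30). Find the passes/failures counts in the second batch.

Because Beta–binomial updating is additive in the counts, the combined data contributed (α_post−α_prior, β_post−β_prior) successes and failures.
Total across both batches: 31−16=15 passes, 30−4=26 failures.
Subtract the first batch: 15−10=5 passes and 26−19=7 failures.

5 passes and 7 failures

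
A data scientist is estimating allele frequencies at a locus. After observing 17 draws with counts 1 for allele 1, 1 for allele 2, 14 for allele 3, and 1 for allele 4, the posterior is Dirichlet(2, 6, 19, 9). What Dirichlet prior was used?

Dirichlet(1, 5, 5, 8)

For a Dirichlet(α) prior with multinomial counts c, the posterior is Dirichlet(α + c) componentwise.
Subtract each count from the matching posterior parameter: 2−1=1, 6−1=5, 19−14=5, 9−1=8.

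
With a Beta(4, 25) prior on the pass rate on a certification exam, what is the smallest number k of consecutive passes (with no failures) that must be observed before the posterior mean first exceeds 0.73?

k = 64

After k passes and 0 failures the posterior is Beta(4+k, 25), with mean (4+k)/(4+25+k).
Set (4+k)/(29+k) > 0.73 and solve: k > (0.73·29 − 4)/(1 − 0.73) = 63.593.
The smallest integer exceeding 63.593 is 64.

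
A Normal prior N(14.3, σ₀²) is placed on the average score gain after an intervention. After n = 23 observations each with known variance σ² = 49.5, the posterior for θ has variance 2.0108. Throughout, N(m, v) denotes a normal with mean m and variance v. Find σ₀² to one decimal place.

For the Normal–Normal model with known σ², precisions add: τ_n = τ₀ + n/σ².
So 1/σ₀² = 1/2.0108 − 23/49.5 = 0.497315 − 0.464646 = 0.032669.
Hence σ₀² = 1/0.032669 ≈ 30.6.

σ₀² = 30.6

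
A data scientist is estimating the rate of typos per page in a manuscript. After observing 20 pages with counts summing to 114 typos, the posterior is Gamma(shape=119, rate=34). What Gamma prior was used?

Gamma(shape=5, rate=14)

A Gamma(α, β) prior (rate parametrization) on a Poisson rate with n observations summing to S gives posterior Gamma(α+S, β+n).
So α = 119 − 114 = 5 and β = 34 − 20 = 14.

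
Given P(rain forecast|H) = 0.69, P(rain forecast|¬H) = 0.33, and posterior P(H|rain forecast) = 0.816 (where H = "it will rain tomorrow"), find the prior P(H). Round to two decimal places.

P(H) = 0.68

In odds form, posterior odds = prior odds × likelihood ratio, so prior odds = posterior odds ÷ LR.
Posterior odds = 0.816/(1−0.816) = 4.4348. LR = 0.69/0.33 = 2.0909.
Prior odds = 4.4348/2.0909 = 2.1210, so P(H) = 2.1210/(1+2.1210) ≈ 0.68.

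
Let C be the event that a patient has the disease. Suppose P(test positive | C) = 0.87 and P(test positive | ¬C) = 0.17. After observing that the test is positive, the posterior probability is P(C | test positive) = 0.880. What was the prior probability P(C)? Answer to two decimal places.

P(C) = 0.59

In odds form, posterior odds = prior odds × likelihood ratio, so prior odds = posterior odds ÷ LR.
Posterior odds = 0.880/(1−0.880) = 7.3333. LR = 0.87/0.17 = 5.1176.
Prior odds = 7.3333/5.1176 = 1.4330, so P(C) = 1.4330/(1+1.4330) ≈ 0.59.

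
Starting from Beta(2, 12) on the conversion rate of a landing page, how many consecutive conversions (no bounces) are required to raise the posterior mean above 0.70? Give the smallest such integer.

After k conversions and 0 bounces the posterior is Beta(2+k, 12), with mean (2+k)/(2+12+k).
Set (2+k)/(14+k) > 0.70 and solve: k > (0.70·14 − 2)/(1 − 0.70) = 26.000.
The smallest integer exceeding 26.000 is 27, and checking k=27: (29)/(41) = 0.7073 > 0.70.

k = 27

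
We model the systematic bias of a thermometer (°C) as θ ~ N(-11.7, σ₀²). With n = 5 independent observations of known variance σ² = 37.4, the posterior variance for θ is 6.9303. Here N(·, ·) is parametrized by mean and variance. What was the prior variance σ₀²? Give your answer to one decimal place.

σ₀² = 94.3

Posterior precision equals prior precision plus data precision: 1/σ_n² = 1/σ₀² + n/σ².
So 1/σ₀² = 1/6.9303 − 5/37.4 = 0.144294 − 0.133690 = 0.010604.
Hence σ₀² = 1/0.010604 ≈ 94.3.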